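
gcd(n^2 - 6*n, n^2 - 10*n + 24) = n - 6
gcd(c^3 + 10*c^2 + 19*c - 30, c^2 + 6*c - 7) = c - 1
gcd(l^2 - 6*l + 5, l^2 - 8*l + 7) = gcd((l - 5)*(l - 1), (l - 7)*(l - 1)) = l - 1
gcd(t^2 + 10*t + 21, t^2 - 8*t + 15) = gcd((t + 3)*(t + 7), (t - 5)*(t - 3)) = 1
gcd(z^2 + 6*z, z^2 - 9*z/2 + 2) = 1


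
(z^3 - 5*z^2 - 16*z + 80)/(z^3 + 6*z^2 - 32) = (z^2 - 9*z + 20)/(z^2 + 2*z - 8)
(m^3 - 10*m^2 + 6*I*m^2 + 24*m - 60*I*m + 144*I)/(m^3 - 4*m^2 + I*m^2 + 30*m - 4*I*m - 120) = (m - 6)/(m - 5*I)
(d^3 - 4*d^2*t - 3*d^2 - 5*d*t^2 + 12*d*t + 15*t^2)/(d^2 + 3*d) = (d^3 - 4*d^2*t - 3*d^2 - 5*d*t^2 + 12*d*t + 15*t^2)/(d*(d + 3))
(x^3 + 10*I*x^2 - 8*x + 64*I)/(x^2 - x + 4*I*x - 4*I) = (x^2 + 6*I*x + 16)/(x - 1)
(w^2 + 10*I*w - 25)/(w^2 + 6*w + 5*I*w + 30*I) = (w + 5*I)/(w + 6)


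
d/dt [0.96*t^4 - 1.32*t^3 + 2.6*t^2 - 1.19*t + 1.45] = 3.84*t^3 - 3.96*t^2 + 5.2*t - 1.19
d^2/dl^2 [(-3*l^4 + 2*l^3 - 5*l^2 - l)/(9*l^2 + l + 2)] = 2*(-243*l^6 - 81*l^5 - 171*l^4 - 118*l^3 + 210*l^2 + 78*l - 18)/(729*l^6 + 243*l^5 + 513*l^4 + 109*l^3 + 114*l^2 + 12*l + 8)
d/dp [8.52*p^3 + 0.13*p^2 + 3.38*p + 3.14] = 25.56*p^2 + 0.26*p + 3.38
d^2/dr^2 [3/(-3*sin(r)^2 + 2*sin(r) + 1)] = 6*(18*sin(r)^3 + 9*sin(r)^2 - 10*sin(r) + 7)/((sin(r) - 1)^2*(3*sin(r) + 1)^3)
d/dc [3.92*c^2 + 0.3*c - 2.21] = 7.84*c + 0.3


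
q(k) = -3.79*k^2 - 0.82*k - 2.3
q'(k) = -7.58*k - 0.82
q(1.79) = -15.91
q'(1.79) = -14.39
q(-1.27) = -7.37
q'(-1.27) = 8.81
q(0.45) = -3.44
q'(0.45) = -4.23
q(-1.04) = -5.55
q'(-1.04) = 7.06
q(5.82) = -135.45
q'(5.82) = -44.94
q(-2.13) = -17.75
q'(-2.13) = 15.33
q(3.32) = -46.80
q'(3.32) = -25.99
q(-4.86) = -87.83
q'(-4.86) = 36.02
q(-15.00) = -842.75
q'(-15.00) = 112.88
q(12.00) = -557.90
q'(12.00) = -91.78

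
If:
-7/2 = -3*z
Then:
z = 7/6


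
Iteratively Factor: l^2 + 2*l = (l + 2)*(l)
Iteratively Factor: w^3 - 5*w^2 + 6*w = (w - 2)*(w^2 - 3*w) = w*(w - 2)*(w - 3)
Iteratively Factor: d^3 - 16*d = (d)*(d^2 - 16) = d*(d + 4)*(d - 4)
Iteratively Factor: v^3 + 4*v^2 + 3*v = (v + 1)*(v^2 + 3*v) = v*(v + 1)*(v + 3)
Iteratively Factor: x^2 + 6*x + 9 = (x + 3)*(x + 3)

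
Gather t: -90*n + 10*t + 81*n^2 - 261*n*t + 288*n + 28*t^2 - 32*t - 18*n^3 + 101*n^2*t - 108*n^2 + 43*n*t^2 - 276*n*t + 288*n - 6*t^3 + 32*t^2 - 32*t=-18*n^3 - 27*n^2 + 486*n - 6*t^3 + t^2*(43*n + 60) + t*(101*n^2 - 537*n - 54)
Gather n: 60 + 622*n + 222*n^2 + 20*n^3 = 20*n^3 + 222*n^2 + 622*n + 60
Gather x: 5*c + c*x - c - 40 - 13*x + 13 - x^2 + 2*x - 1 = 4*c - x^2 + x*(c - 11) - 28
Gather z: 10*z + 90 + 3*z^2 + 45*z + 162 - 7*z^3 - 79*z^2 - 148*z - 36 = -7*z^3 - 76*z^2 - 93*z + 216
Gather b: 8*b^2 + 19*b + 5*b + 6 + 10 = 8*b^2 + 24*b + 16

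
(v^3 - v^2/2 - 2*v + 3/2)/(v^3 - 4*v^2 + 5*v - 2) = (v + 3/2)/(v - 2)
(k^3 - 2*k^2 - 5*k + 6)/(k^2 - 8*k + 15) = (k^2 + k - 2)/(k - 5)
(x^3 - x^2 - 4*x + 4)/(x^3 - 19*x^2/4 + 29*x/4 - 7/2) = 4*(x + 2)/(4*x - 7)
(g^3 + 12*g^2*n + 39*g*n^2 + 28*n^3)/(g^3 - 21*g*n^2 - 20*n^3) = (g + 7*n)/(g - 5*n)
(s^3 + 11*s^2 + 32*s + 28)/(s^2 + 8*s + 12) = (s^2 + 9*s + 14)/(s + 6)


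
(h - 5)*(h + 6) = h^2 + h - 30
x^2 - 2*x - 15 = (x - 5)*(x + 3)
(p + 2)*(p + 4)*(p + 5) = p^3 + 11*p^2 + 38*p + 40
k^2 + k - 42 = (k - 6)*(k + 7)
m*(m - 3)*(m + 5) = m^3 + 2*m^2 - 15*m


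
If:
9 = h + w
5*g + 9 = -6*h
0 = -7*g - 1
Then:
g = -1/7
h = -29/21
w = 218/21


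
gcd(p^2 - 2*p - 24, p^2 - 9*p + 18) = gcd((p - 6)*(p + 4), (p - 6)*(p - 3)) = p - 6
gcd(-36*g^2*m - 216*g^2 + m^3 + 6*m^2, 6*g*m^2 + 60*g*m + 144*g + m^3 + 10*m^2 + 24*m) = 6*g*m + 36*g + m^2 + 6*m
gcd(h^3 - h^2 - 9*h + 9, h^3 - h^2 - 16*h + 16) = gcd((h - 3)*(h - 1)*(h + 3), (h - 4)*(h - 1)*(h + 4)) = h - 1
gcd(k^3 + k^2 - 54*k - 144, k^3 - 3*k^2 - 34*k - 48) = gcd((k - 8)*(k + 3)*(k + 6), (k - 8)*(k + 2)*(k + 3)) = k^2 - 5*k - 24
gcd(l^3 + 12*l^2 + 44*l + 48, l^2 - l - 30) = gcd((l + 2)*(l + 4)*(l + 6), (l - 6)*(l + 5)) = 1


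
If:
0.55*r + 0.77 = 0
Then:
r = -1.40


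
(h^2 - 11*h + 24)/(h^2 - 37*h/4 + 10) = 4*(h - 3)/(4*h - 5)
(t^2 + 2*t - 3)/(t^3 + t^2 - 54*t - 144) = (t - 1)/(t^2 - 2*t - 48)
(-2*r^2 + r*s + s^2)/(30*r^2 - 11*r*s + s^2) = (-2*r^2 + r*s + s^2)/(30*r^2 - 11*r*s + s^2)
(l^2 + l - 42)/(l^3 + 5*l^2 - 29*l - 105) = (l - 6)/(l^2 - 2*l - 15)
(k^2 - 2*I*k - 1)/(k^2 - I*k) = (k - I)/k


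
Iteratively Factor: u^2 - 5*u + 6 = (u - 3)*(u - 2)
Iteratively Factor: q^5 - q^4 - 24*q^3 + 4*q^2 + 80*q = (q - 5)*(q^4 + 4*q^3 - 4*q^2 - 16*q) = (q - 5)*(q - 2)*(q^3 + 6*q^2 + 8*q) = q*(q - 5)*(q - 2)*(q^2 + 6*q + 8) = q*(q - 5)*(q - 2)*(q + 4)*(q + 2)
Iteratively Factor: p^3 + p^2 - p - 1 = (p + 1)*(p^2 - 1) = (p - 1)*(p + 1)*(p + 1)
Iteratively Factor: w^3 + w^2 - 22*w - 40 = (w - 5)*(w^2 + 6*w + 8) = (w - 5)*(w + 4)*(w + 2)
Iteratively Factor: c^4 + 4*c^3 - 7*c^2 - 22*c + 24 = (c + 4)*(c^3 - 7*c + 6) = (c - 2)*(c + 4)*(c^2 + 2*c - 3) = (c - 2)*(c + 3)*(c + 4)*(c - 1)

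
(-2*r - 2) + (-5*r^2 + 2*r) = -5*r^2 - 2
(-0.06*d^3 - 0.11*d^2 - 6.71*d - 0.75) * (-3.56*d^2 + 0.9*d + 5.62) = 0.2136*d^5 + 0.3376*d^4 + 23.4514*d^3 - 3.9872*d^2 - 38.3852*d - 4.215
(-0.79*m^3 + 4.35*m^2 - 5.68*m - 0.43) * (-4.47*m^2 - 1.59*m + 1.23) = 3.5313*m^5 - 18.1884*m^4 + 17.5014*m^3 + 16.3038*m^2 - 6.3027*m - 0.5289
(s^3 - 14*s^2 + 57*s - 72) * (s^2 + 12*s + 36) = s^5 - 2*s^4 - 75*s^3 + 108*s^2 + 1188*s - 2592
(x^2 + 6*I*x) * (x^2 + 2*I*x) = x^4 + 8*I*x^3 - 12*x^2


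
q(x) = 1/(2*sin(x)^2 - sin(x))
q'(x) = (-4*sin(x)*cos(x) + cos(x))/(2*sin(x)^2 - sin(x))^2 = (-4/tan(x) + cos(x)/sin(x)^2)/(2*sin(x) - 1)^2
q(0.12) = -10.98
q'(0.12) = 62.41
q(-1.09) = 0.41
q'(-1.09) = 0.35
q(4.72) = 0.33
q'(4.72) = 0.00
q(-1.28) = 0.36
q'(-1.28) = 0.18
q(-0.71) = 0.67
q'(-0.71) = 1.21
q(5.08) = 0.37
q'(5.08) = 0.24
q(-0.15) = 5.15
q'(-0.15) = 41.93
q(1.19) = 1.26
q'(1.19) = -1.59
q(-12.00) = 25.48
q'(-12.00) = -627.95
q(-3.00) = 5.53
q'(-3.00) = -47.30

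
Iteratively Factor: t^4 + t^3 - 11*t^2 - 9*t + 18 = (t + 3)*(t^3 - 2*t^2 - 5*t + 6) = (t - 1)*(t + 3)*(t^2 - t - 6) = (t - 3)*(t - 1)*(t + 3)*(t + 2)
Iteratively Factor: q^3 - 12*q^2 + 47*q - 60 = (q - 5)*(q^2 - 7*q + 12) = (q - 5)*(q - 4)*(q - 3)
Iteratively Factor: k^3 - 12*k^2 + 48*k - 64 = (k - 4)*(k^2 - 8*k + 16) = (k - 4)^2*(k - 4)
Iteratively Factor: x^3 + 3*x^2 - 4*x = (x)*(x^2 + 3*x - 4) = x*(x + 4)*(x - 1)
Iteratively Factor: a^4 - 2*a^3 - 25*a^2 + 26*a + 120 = (a + 2)*(a^3 - 4*a^2 - 17*a + 60) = (a + 2)*(a + 4)*(a^2 - 8*a + 15) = (a - 5)*(a + 2)*(a + 4)*(a - 3)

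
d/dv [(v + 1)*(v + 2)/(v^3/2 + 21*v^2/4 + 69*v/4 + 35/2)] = 8*(-v^2 - 2*v + 9)/(4*v^4 + 68*v^3 + 429*v^2 + 1190*v + 1225)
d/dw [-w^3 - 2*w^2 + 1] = w*(-3*w - 4)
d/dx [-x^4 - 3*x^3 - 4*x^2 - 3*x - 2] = -4*x^3 - 9*x^2 - 8*x - 3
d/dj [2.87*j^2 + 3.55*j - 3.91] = 5.74*j + 3.55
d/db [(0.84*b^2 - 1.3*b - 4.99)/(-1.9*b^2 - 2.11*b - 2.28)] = (-4.2424*b^2 - 22.7924*b - 7.5649)/(3.61*b^4 + 8.018*b^3 + 13.1161*b^2 + 9.6216*b + 5.1984)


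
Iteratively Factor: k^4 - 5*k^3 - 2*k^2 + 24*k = (k - 3)*(k^3 - 2*k^2 - 8*k) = k*(k - 3)*(k^2 - 2*k - 8) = k*(k - 3)*(k + 2)*(k - 4)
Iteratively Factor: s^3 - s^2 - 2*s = (s)*(s^2 - s - 2) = s*(s - 2)*(s + 1)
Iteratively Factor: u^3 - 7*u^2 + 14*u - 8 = (u - 1)*(u^2 - 6*u + 8) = (u - 4)*(u - 1)*(u - 2)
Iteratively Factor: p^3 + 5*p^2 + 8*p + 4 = (p + 1)*(p^2 + 4*p + 4) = (p + 1)*(p + 2)*(p + 2)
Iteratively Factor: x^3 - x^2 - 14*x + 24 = (x + 4)*(x^2 - 5*x + 6) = (x - 3)*(x + 4)*(x - 2)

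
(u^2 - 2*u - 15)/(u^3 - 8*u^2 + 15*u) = (u + 3)/(u*(u - 3))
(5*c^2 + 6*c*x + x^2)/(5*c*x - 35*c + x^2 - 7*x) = (c + x)/(x - 7)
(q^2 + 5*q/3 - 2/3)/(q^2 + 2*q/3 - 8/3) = (3*q - 1)/(3*q - 4)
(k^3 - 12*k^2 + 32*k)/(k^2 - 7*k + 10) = k*(k^2 - 12*k + 32)/(k^2 - 7*k + 10)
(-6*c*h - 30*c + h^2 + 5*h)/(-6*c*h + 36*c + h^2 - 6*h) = (h + 5)/(h - 6)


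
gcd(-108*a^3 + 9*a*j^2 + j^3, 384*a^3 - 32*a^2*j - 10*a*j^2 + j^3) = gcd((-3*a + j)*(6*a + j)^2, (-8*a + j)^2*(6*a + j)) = 6*a + j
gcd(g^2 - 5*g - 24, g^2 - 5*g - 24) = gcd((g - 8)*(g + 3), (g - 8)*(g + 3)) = g^2 - 5*g - 24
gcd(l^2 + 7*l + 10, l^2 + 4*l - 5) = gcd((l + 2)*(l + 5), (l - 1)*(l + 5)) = l + 5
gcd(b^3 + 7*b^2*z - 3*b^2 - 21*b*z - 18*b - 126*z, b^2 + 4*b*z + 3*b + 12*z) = b + 3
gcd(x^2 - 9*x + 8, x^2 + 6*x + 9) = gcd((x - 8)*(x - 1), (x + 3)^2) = 1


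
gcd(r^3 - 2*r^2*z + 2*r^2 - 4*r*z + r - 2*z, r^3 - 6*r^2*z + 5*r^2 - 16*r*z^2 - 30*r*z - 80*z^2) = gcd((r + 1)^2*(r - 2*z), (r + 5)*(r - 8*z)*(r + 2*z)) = 1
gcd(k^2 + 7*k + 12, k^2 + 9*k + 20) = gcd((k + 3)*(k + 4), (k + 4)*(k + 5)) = k + 4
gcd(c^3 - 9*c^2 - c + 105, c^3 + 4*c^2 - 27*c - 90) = c^2 - 2*c - 15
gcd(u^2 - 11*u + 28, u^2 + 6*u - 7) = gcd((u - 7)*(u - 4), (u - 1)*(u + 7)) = 1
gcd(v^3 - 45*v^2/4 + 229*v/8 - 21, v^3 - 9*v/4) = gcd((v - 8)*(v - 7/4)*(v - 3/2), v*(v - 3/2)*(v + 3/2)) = v - 3/2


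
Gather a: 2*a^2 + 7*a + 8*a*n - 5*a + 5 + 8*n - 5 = 2*a^2 + a*(8*n + 2) + 8*n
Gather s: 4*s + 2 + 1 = 4*s + 3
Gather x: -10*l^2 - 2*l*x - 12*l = -10*l^2 - 2*l*x - 12*l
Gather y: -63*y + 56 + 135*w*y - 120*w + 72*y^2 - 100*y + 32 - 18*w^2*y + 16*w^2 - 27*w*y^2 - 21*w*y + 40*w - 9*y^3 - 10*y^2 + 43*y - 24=16*w^2 - 80*w - 9*y^3 + y^2*(62 - 27*w) + y*(-18*w^2 + 114*w - 120) + 64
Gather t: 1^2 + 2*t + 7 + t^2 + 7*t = t^2 + 9*t + 8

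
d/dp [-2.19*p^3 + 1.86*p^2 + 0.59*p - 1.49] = -6.57*p^2 + 3.72*p + 0.59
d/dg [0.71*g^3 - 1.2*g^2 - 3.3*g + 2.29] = 2.13*g^2 - 2.4*g - 3.3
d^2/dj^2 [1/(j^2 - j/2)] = 4*(-2*j*(2*j - 1) + (4*j - 1)^2)/(j^3*(2*j - 1)^3)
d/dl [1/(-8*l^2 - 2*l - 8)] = (8*l + 1)/(2*(4*l^2 + l + 4)^2)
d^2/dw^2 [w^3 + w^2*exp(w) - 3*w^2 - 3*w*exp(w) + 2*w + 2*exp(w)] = w^2*exp(w) + w*exp(w) + 6*w - 2*exp(w) - 6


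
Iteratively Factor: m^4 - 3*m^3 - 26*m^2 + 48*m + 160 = (m - 5)*(m^3 + 2*m^2 - 16*m - 32) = (m - 5)*(m - 4)*(m^2 + 6*m + 8) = (m - 5)*(m - 4)*(m + 2)*(m + 4)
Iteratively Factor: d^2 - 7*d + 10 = (d - 5)*(d - 2)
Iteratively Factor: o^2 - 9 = (o - 3)*(o + 3)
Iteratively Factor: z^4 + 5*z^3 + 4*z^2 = (z + 1)*(z^3 + 4*z^2) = z*(z + 1)*(z^2 + 4*z) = z*(z + 1)*(z + 4)*(z)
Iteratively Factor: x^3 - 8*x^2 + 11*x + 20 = (x + 1)*(x^2 - 9*x + 20) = (x - 4)*(x + 1)*(x - 5)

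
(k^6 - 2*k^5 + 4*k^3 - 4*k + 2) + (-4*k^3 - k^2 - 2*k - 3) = k^6 - 2*k^5 - k^2 - 6*k - 1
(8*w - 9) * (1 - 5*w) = -40*w^2 + 53*w - 9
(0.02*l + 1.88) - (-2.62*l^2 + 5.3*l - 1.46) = 2.62*l^2 - 5.28*l + 3.34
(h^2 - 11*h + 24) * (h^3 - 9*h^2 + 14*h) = h^5 - 20*h^4 + 137*h^3 - 370*h^2 + 336*h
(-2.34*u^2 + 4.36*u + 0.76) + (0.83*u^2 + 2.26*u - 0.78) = -1.51*u^2 + 6.62*u - 0.02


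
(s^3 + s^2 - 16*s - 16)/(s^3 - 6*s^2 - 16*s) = (-s^3 - s^2 + 16*s + 16)/(s*(-s^2 + 6*s + 16))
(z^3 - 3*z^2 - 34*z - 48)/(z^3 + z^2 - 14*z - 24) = (z - 8)/(z - 4)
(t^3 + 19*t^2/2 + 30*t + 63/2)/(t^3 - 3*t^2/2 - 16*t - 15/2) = (2*t^2 + 13*t + 21)/(2*t^2 - 9*t - 5)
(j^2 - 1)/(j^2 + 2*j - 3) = (j + 1)/(j + 3)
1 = 1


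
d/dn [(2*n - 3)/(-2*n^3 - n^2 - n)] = (8*n^3 - 16*n^2 - 6*n - 3)/(n^2*(4*n^4 + 4*n^3 + 5*n^2 + 2*n + 1))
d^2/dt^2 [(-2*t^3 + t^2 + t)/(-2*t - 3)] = 2*(8*t^3 + 36*t^2 + 54*t - 3)/(8*t^3 + 36*t^2 + 54*t + 27)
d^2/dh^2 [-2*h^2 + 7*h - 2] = -4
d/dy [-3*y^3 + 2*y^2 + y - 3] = -9*y^2 + 4*y + 1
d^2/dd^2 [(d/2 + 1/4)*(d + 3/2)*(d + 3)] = 3*d + 5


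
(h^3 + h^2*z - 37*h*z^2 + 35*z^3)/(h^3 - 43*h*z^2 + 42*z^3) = (-h + 5*z)/(-h + 6*z)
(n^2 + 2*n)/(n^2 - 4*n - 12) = n/(n - 6)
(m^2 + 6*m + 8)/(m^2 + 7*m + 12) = (m + 2)/(m + 3)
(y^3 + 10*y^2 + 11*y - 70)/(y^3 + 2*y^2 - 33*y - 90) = (y^2 + 5*y - 14)/(y^2 - 3*y - 18)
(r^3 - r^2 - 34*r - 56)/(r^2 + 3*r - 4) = (r^2 - 5*r - 14)/(r - 1)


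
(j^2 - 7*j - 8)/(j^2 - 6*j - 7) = (j - 8)/(j - 7)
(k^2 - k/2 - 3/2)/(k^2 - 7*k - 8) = (k - 3/2)/(k - 8)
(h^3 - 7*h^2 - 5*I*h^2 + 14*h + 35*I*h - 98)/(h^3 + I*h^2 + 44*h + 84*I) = (h - 7)/(h + 6*I)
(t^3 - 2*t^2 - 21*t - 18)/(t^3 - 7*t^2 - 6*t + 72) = (t + 1)/(t - 4)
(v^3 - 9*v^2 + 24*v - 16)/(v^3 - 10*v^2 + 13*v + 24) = (v^3 - 9*v^2 + 24*v - 16)/(v^3 - 10*v^2 + 13*v + 24)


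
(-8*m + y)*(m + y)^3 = -8*m^4 - 23*m^3*y - 21*m^2*y^2 - 5*m*y^3 + y^4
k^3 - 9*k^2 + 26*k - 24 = (k - 4)*(k - 3)*(k - 2)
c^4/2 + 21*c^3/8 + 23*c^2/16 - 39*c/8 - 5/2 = (c/2 + 1)*(c - 5/4)*(c + 1/2)*(c + 4)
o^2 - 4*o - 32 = (o - 8)*(o + 4)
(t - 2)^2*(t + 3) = t^3 - t^2 - 8*t + 12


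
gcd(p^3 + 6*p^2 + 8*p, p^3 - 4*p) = p^2 + 2*p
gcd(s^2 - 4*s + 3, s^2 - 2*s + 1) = s - 1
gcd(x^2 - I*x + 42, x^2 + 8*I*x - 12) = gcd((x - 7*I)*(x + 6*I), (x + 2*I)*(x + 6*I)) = x + 6*I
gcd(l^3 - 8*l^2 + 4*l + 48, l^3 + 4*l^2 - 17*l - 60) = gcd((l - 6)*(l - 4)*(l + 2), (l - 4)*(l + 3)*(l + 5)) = l - 4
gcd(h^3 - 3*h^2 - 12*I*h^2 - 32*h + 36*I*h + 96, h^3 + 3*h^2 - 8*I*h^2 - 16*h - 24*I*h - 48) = h - 4*I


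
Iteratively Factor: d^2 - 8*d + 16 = (d - 4)*(d - 4)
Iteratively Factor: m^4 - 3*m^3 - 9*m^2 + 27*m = (m + 3)*(m^3 - 6*m^2 + 9*m) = (m - 3)*(m + 3)*(m^2 - 3*m) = m*(m - 3)*(m + 3)*(m - 3)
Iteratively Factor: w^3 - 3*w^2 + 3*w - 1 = (w - 1)*(w^2 - 2*w + 1) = (w - 1)^2*(w - 1)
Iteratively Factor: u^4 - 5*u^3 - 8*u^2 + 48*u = (u - 4)*(u^3 - u^2 - 12*u) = (u - 4)*(u + 3)*(u^2 - 4*u) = (u - 4)^2*(u + 3)*(u)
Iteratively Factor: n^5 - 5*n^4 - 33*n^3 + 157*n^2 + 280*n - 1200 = (n - 5)*(n^4 - 33*n^2 - 8*n + 240) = (n - 5)*(n - 3)*(n^3 + 3*n^2 - 24*n - 80) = (n - 5)*(n - 3)*(n + 4)*(n^2 - n - 20) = (n - 5)*(n - 3)*(n + 4)^2*(n - 5)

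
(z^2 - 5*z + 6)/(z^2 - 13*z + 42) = (z^2 - 5*z + 6)/(z^2 - 13*z + 42)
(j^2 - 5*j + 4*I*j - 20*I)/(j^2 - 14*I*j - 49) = (j^2 + j*(-5 + 4*I) - 20*I)/(j^2 - 14*I*j - 49)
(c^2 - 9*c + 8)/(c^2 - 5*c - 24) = (c - 1)/(c + 3)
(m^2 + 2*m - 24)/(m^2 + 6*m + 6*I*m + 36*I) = (m - 4)/(m + 6*I)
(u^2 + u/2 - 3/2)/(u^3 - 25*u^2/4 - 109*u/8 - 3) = 4*(u - 1)/(4*u^2 - 31*u - 8)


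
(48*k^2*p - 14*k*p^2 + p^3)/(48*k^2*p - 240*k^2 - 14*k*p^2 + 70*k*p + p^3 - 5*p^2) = p/(p - 5)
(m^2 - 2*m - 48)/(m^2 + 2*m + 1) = (m^2 - 2*m - 48)/(m^2 + 2*m + 1)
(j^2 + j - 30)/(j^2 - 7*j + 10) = (j + 6)/(j - 2)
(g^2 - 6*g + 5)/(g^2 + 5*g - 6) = (g - 5)/(g + 6)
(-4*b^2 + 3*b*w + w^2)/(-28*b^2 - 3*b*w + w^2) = (-b + w)/(-7*b + w)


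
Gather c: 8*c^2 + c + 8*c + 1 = 8*c^2 + 9*c + 1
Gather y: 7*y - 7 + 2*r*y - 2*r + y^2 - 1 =-2*r + y^2 + y*(2*r + 7) - 8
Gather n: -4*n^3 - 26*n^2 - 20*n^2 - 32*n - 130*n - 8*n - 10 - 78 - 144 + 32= -4*n^3 - 46*n^2 - 170*n - 200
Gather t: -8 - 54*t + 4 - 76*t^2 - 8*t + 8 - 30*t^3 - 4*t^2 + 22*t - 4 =-30*t^3 - 80*t^2 - 40*t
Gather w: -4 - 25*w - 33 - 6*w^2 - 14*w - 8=-6*w^2 - 39*w - 45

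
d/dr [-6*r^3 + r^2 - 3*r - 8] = -18*r^2 + 2*r - 3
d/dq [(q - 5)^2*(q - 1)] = (q - 5)*(3*q - 7)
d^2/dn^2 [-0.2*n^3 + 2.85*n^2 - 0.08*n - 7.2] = 5.7 - 1.2*n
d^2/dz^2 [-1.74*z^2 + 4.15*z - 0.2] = -3.48000000000000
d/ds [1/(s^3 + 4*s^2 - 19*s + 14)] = (-3*s^2 - 8*s + 19)/(s^3 + 4*s^2 - 19*s + 14)^2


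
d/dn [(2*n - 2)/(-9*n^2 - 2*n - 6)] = 2*(9*n^2 - 18*n - 8)/(81*n^4 + 36*n^3 + 112*n^2 + 24*n + 36)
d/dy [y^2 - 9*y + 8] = 2*y - 9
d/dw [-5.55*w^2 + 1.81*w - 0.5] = 1.81 - 11.1*w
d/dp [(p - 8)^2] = 2*p - 16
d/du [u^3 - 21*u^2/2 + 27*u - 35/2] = 3*u^2 - 21*u + 27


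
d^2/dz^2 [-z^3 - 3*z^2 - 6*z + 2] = -6*z - 6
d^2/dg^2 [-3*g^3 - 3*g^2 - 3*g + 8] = -18*g - 6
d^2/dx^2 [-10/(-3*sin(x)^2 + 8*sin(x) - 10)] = 20*(-18*sin(x)^4 + 36*sin(x)^3 + 55*sin(x)^2 - 112*sin(x) + 34)/(3*sin(x)^2 - 8*sin(x) + 10)^3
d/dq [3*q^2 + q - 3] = 6*q + 1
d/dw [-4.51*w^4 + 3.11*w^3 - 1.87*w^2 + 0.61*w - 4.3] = -18.04*w^3 + 9.33*w^2 - 3.74*w + 0.61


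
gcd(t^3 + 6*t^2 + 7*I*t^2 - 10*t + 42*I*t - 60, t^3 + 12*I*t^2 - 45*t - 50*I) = t^2 + 7*I*t - 10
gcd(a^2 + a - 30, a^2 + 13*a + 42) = a + 6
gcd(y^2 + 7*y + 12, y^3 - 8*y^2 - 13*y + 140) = y + 4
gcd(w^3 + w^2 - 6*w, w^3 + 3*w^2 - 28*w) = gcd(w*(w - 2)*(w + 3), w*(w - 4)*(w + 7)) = w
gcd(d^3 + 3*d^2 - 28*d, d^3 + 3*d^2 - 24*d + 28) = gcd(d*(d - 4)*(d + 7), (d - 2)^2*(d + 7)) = d + 7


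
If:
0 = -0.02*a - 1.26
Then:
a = -63.00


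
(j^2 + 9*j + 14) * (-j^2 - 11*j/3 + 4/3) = -j^4 - 38*j^3/3 - 137*j^2/3 - 118*j/3 + 56/3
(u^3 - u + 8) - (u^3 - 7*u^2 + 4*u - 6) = 7*u^2 - 5*u + 14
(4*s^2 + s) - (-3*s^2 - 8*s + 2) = 7*s^2 + 9*s - 2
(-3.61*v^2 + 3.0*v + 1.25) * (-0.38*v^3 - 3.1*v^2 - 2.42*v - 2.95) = 1.3718*v^5 + 10.051*v^4 - 1.0388*v^3 - 0.4855*v^2 - 11.875*v - 3.6875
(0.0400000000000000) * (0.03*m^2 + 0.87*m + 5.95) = 0.0012*m^2 + 0.0348*m + 0.238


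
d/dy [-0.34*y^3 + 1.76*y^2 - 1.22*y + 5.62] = -1.02*y^2 + 3.52*y - 1.22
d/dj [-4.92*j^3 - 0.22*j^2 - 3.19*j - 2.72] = -14.76*j^2 - 0.44*j - 3.19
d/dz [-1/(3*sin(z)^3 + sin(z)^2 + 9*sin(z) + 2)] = (9*sin(z)^2 + 2*sin(z) + 9)*cos(z)/(3*sin(z)^3 + sin(z)^2 + 9*sin(z) + 2)^2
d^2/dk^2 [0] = 0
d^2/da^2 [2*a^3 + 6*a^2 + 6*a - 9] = 12*a + 12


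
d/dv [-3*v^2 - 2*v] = -6*v - 2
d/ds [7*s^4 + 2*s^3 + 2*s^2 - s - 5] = 28*s^3 + 6*s^2 + 4*s - 1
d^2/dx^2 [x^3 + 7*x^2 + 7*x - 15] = 6*x + 14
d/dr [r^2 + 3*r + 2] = 2*r + 3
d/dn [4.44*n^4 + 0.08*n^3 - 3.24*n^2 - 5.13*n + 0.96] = 17.76*n^3 + 0.24*n^2 - 6.48*n - 5.13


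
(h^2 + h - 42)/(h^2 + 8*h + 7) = (h - 6)/(h + 1)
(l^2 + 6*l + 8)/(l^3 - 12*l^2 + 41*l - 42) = (l^2 + 6*l + 8)/(l^3 - 12*l^2 + 41*l - 42)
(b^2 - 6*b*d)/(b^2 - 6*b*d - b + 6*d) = b/(b - 1)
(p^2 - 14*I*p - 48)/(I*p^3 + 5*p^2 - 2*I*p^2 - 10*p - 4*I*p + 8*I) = (-I*p^2 - 14*p + 48*I)/(p^3 + p^2*(-2 - 5*I) + p*(-4 + 10*I) + 8)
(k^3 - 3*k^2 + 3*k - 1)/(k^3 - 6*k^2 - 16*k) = (-k^3 + 3*k^2 - 3*k + 1)/(k*(-k^2 + 6*k + 16))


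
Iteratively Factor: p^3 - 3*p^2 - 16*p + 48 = (p - 4)*(p^2 + p - 12) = (p - 4)*(p + 4)*(p - 3)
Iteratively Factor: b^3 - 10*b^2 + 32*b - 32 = (b - 4)*(b^2 - 6*b + 8) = (b - 4)^2*(b - 2)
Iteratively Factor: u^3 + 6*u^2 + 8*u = (u)*(u^2 + 6*u + 8) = u*(u + 2)*(u + 4)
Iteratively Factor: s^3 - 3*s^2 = (s - 3)*(s^2) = s*(s - 3)*(s)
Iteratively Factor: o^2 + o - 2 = (o - 1)*(o + 2)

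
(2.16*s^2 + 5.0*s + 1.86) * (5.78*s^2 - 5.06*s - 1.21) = 12.4848*s^4 + 17.9704*s^3 - 17.1628*s^2 - 15.4616*s - 2.2506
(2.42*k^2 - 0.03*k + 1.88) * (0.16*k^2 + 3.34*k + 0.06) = 0.3872*k^4 + 8.078*k^3 + 0.3458*k^2 + 6.2774*k + 0.1128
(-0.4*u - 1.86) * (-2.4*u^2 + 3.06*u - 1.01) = 0.96*u^3 + 3.24*u^2 - 5.2876*u + 1.8786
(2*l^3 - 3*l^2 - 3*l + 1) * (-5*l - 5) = -10*l^4 + 5*l^3 + 30*l^2 + 10*l - 5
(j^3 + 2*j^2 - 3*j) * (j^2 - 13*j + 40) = j^5 - 11*j^4 + 11*j^3 + 119*j^2 - 120*j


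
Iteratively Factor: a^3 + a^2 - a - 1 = (a + 1)*(a^2 - 1) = (a - 1)*(a + 1)*(a + 1)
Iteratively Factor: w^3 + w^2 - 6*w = (w + 3)*(w^2 - 2*w) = (w - 2)*(w + 3)*(w)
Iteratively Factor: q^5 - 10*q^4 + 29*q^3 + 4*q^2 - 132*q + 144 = (q - 2)*(q^4 - 8*q^3 + 13*q^2 + 30*q - 72) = (q - 4)*(q - 2)*(q^3 - 4*q^2 - 3*q + 18) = (q - 4)*(q - 2)*(q + 2)*(q^2 - 6*q + 9) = (q - 4)*(q - 3)*(q - 2)*(q + 2)*(q - 3)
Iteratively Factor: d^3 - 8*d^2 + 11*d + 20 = (d + 1)*(d^2 - 9*d + 20) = (d - 5)*(d + 1)*(d - 4)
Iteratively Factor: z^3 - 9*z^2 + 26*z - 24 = (z - 3)*(z^2 - 6*z + 8) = (z - 4)*(z - 3)*(z - 2)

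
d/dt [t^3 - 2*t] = 3*t^2 - 2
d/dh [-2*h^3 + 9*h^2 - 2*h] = -6*h^2 + 18*h - 2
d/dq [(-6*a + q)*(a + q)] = -5*a + 2*q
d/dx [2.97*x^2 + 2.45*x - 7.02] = 5.94*x + 2.45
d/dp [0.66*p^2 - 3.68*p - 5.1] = 1.32*p - 3.68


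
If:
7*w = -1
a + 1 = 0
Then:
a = -1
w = -1/7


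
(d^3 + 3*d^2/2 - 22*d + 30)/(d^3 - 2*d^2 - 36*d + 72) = (d - 5/2)/(d - 6)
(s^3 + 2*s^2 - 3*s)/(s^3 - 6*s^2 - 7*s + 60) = s*(s - 1)/(s^2 - 9*s + 20)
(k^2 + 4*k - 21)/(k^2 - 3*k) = (k + 7)/k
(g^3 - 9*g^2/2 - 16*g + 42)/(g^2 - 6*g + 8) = (g^2 - 5*g/2 - 21)/(g - 4)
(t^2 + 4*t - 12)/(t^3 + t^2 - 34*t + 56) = (t + 6)/(t^2 + 3*t - 28)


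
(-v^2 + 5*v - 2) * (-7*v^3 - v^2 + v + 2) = 7*v^5 - 34*v^4 + 8*v^3 + 5*v^2 + 8*v - 4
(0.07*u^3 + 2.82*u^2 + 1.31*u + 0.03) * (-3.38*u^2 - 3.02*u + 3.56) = -0.2366*u^5 - 9.743*u^4 - 12.695*u^3 + 5.9816*u^2 + 4.573*u + 0.1068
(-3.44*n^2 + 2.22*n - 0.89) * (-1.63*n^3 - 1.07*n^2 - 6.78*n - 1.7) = 5.6072*n^5 + 0.0621999999999998*n^4 + 22.3985*n^3 - 8.2513*n^2 + 2.2602*n + 1.513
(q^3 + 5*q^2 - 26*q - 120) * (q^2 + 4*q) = q^5 + 9*q^4 - 6*q^3 - 224*q^2 - 480*q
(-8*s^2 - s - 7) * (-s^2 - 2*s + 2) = 8*s^4 + 17*s^3 - 7*s^2 + 12*s - 14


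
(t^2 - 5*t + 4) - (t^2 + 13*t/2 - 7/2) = 15/2 - 23*t/2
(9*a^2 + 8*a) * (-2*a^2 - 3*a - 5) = -18*a^4 - 43*a^3 - 69*a^2 - 40*a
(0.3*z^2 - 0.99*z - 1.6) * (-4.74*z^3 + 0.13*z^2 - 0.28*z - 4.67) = -1.422*z^5 + 4.7316*z^4 + 7.3713*z^3 - 1.3318*z^2 + 5.0713*z + 7.472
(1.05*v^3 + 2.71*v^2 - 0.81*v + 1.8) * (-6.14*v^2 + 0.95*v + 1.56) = -6.447*v^5 - 15.6419*v^4 + 9.1859*v^3 - 7.5939*v^2 + 0.4464*v + 2.808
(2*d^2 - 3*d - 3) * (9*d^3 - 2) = 18*d^5 - 27*d^4 - 27*d^3 - 4*d^2 + 6*d + 6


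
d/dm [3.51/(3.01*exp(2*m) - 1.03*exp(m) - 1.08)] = (3.6153 - 21.1302*exp(m))*exp(m)/(-3.01*exp(2*m) + 1.03*exp(m) + 1.08)^2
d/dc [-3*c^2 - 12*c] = -6*c - 12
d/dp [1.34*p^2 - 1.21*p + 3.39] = 2.68*p - 1.21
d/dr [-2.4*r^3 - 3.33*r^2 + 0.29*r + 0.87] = -7.2*r^2 - 6.66*r + 0.29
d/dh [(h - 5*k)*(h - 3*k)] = 2*h - 8*k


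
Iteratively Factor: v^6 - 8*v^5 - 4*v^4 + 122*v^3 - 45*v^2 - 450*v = (v + 2)*(v^5 - 10*v^4 + 16*v^3 + 90*v^2 - 225*v) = (v - 3)*(v + 2)*(v^4 - 7*v^3 - 5*v^2 + 75*v) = v*(v - 3)*(v + 2)*(v^3 - 7*v^2 - 5*v + 75) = v*(v - 3)*(v + 2)*(v + 3)*(v^2 - 10*v + 25) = v*(v - 5)*(v - 3)*(v + 2)*(v + 3)*(v - 5)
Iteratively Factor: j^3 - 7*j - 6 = (j - 3)*(j^2 + 3*j + 2) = (j - 3)*(j + 1)*(j + 2)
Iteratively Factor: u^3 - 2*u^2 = (u)*(u^2 - 2*u) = u*(u - 2)*(u)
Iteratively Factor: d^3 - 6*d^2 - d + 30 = (d - 3)*(d^2 - 3*d - 10) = (d - 5)*(d - 3)*(d + 2)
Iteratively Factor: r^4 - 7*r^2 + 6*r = (r + 3)*(r^3 - 3*r^2 + 2*r) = r*(r + 3)*(r^2 - 3*r + 2) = r*(r - 1)*(r + 3)*(r - 2)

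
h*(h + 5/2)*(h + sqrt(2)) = h^3 + sqrt(2)*h^2 + 5*h^2/2 + 5*sqrt(2)*h/2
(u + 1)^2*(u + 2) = u^3 + 4*u^2 + 5*u + 2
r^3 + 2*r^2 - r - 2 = (r - 1)*(r + 1)*(r + 2)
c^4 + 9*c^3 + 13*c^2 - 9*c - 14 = (c - 1)*(c + 1)*(c + 2)*(c + 7)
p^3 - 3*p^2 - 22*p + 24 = (p - 6)*(p - 1)*(p + 4)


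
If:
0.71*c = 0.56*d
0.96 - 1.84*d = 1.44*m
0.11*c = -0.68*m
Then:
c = 0.46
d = 0.58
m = -0.07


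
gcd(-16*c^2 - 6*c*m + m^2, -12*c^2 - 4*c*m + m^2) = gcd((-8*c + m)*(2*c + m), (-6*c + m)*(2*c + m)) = 2*c + m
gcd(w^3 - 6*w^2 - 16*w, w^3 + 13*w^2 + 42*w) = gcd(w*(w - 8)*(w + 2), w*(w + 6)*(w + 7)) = w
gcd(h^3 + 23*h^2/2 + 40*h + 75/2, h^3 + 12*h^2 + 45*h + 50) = h^2 + 10*h + 25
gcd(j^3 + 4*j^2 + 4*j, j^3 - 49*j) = j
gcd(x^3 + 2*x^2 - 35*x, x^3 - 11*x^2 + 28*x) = x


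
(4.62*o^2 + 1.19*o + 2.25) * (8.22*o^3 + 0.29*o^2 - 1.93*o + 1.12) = 37.9764*o^5 + 11.1216*o^4 + 9.9235*o^3 + 3.5302*o^2 - 3.0097*o + 2.52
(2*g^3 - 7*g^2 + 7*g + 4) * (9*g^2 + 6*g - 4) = 18*g^5 - 51*g^4 + 13*g^3 + 106*g^2 - 4*g - 16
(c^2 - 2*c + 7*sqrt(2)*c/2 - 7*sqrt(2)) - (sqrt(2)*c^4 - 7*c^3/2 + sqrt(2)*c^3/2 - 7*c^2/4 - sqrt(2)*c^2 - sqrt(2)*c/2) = -sqrt(2)*c^4 - sqrt(2)*c^3/2 + 7*c^3/2 + sqrt(2)*c^2 + 11*c^2/4 - 2*c + 4*sqrt(2)*c - 7*sqrt(2)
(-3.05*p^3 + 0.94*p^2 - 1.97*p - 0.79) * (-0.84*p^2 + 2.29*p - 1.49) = 2.562*p^5 - 7.7741*p^4 + 8.3519*p^3 - 5.2483*p^2 + 1.1262*p + 1.1771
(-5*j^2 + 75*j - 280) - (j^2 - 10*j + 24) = -6*j^2 + 85*j - 304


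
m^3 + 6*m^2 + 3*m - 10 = (m - 1)*(m + 2)*(m + 5)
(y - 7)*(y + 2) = y^2 - 5*y - 14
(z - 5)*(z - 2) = z^2 - 7*z + 10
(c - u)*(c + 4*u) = c^2 + 3*c*u - 4*u^2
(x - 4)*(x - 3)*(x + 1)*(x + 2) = x^4 - 4*x^3 - 7*x^2 + 22*x + 24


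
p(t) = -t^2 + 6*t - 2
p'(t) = 6 - 2*t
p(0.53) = 0.90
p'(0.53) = 4.94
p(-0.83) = -7.67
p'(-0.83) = 7.66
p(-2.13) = -19.32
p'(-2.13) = 10.26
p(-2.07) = -18.70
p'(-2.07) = 10.14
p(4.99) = 3.04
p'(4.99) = -3.98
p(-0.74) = -6.99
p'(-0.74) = 7.48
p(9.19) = -31.32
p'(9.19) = -12.38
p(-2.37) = -21.84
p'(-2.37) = 10.74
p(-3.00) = -29.00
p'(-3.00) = 12.00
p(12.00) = -74.00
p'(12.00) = -18.00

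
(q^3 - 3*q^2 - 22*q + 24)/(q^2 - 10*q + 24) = (q^2 + 3*q - 4)/(q - 4)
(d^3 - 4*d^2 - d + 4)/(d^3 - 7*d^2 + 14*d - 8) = (d + 1)/(d - 2)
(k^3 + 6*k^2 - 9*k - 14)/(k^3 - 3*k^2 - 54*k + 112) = (k + 1)/(k - 8)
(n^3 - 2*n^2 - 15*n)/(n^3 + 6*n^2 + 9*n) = (n - 5)/(n + 3)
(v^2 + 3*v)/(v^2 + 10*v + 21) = v/(v + 7)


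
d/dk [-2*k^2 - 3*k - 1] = -4*k - 3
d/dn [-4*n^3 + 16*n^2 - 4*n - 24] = -12*n^2 + 32*n - 4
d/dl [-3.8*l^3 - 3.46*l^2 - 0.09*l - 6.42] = -11.4*l^2 - 6.92*l - 0.09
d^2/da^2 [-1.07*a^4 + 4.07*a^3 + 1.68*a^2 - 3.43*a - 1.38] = -12.84*a^2 + 24.42*a + 3.36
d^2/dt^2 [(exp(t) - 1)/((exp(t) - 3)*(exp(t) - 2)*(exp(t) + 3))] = (4*exp(6*t) - 15*exp(5*t) + 62*exp(4*t) - 250*exp(3*t) + 324*exp(2*t) - 63*exp(t) + 162)*exp(t)/(exp(9*t) - 6*exp(8*t) - 15*exp(7*t) + 154*exp(6*t) - 81*exp(5*t) - 1242*exp(4*t) + 2187*exp(3*t) + 2430*exp(2*t) - 8748*exp(t) + 5832)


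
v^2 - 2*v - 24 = (v - 6)*(v + 4)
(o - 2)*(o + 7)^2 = o^3 + 12*o^2 + 21*o - 98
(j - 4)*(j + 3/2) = j^2 - 5*j/2 - 6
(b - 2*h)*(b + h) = b^2 - b*h - 2*h^2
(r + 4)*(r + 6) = r^2 + 10*r + 24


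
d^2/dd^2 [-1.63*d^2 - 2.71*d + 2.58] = -3.26000000000000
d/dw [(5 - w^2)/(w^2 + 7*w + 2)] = 7*(-w^2 - 2*w - 5)/(w^4 + 14*w^3 + 53*w^2 + 28*w + 4)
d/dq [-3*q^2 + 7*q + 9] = 7 - 6*q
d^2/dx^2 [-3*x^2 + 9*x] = -6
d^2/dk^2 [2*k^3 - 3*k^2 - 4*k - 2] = 12*k - 6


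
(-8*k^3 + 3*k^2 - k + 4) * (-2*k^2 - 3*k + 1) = 16*k^5 + 18*k^4 - 15*k^3 - 2*k^2 - 13*k + 4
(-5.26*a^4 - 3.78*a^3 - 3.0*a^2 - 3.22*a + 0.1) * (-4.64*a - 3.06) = 24.4064*a^5 + 33.6348*a^4 + 25.4868*a^3 + 24.1208*a^2 + 9.3892*a - 0.306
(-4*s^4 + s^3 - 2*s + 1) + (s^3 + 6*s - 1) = -4*s^4 + 2*s^3 + 4*s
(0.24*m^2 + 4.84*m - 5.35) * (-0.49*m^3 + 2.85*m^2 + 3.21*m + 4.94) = -0.1176*m^5 - 1.6876*m^4 + 17.1859*m^3 + 1.4745*m^2 + 6.7361*m - 26.429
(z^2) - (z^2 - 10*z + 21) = 10*z - 21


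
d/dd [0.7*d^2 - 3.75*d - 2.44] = 1.4*d - 3.75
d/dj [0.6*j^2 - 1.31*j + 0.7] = 1.2*j - 1.31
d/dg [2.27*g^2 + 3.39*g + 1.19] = 4.54*g + 3.39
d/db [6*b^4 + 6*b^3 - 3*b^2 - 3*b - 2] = 24*b^3 + 18*b^2 - 6*b - 3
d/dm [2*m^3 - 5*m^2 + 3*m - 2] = 6*m^2 - 10*m + 3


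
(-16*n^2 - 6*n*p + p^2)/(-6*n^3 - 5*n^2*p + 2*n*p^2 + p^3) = (16*n^2 + 6*n*p - p^2)/(6*n^3 + 5*n^2*p - 2*n*p^2 - p^3)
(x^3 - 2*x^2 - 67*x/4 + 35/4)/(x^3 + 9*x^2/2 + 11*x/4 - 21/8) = 2*(x - 5)/(2*x + 3)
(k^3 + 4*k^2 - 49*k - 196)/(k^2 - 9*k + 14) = (k^2 + 11*k + 28)/(k - 2)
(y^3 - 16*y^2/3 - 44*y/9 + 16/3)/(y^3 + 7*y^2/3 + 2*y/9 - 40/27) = 3*(y - 6)/(3*y + 5)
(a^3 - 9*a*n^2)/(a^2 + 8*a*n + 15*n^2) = a*(a - 3*n)/(a + 5*n)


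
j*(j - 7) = j^2 - 7*j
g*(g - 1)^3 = g^4 - 3*g^3 + 3*g^2 - g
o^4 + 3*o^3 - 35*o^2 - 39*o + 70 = (o - 5)*(o - 1)*(o + 2)*(o + 7)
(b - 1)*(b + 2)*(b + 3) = b^3 + 4*b^2 + b - 6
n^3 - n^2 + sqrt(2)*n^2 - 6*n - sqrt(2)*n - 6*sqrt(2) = (n - 3)*(n + 2)*(n + sqrt(2))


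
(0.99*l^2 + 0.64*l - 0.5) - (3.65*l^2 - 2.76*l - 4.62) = -2.66*l^2 + 3.4*l + 4.12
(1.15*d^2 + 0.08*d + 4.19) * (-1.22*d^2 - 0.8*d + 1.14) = -1.403*d^4 - 1.0176*d^3 - 3.8648*d^2 - 3.2608*d + 4.7766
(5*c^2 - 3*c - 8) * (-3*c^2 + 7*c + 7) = -15*c^4 + 44*c^3 + 38*c^2 - 77*c - 56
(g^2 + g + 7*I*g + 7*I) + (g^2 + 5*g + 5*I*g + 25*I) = 2*g^2 + 6*g + 12*I*g + 32*I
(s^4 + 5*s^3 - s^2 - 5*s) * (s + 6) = s^5 + 11*s^4 + 29*s^3 - 11*s^2 - 30*s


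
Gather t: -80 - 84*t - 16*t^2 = -16*t^2 - 84*t - 80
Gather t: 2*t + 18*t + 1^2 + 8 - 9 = 20*t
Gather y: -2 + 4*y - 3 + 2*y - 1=6*y - 6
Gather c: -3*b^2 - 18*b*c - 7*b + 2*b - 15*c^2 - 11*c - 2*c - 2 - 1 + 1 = -3*b^2 - 5*b - 15*c^2 + c*(-18*b - 13) - 2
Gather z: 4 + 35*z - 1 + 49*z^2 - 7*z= 49*z^2 + 28*z + 3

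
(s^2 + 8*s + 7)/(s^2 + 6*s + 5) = (s + 7)/(s + 5)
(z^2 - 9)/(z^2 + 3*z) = (z - 3)/z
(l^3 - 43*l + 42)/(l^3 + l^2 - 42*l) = (l - 1)/l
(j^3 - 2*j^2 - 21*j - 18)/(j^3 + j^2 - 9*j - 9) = (j - 6)/(j - 3)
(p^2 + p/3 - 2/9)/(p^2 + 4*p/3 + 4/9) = (3*p - 1)/(3*p + 2)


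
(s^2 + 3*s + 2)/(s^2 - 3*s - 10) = (s + 1)/(s - 5)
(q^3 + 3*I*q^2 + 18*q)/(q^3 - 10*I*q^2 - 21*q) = (q + 6*I)/(q - 7*I)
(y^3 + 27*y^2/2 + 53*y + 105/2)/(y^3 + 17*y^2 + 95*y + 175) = (y + 3/2)/(y + 5)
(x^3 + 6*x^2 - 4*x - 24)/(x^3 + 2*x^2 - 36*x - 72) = (x - 2)/(x - 6)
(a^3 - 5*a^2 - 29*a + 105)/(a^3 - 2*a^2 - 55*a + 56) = (a^3 - 5*a^2 - 29*a + 105)/(a^3 - 2*a^2 - 55*a + 56)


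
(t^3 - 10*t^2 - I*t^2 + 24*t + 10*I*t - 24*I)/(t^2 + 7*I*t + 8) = (t^2 - 10*t + 24)/(t + 8*I)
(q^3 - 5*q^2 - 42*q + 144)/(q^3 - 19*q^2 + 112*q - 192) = (q + 6)/(q - 8)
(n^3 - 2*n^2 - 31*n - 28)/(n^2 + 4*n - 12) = (n^3 - 2*n^2 - 31*n - 28)/(n^2 + 4*n - 12)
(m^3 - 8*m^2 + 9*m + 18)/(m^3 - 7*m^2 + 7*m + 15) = (m - 6)/(m - 5)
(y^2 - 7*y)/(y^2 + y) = (y - 7)/(y + 1)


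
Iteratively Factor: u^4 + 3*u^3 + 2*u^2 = (u)*(u^3 + 3*u^2 + 2*u) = u^2*(u^2 + 3*u + 2) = u^2*(u + 1)*(u + 2)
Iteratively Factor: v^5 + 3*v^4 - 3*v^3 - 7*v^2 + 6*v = (v + 3)*(v^4 - 3*v^2 + 2*v) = v*(v + 3)*(v^3 - 3*v + 2) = v*(v + 2)*(v + 3)*(v^2 - 2*v + 1) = v*(v - 1)*(v + 2)*(v + 3)*(v - 1)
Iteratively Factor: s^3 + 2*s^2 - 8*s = (s + 4)*(s^2 - 2*s) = s*(s + 4)*(s - 2)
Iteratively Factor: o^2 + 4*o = (o)*(o + 4)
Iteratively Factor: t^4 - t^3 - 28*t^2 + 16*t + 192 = (t - 4)*(t^3 + 3*t^2 - 16*t - 48) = (t - 4)^2*(t^2 + 7*t + 12) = (t - 4)^2*(t + 3)*(t + 4)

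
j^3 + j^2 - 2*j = j*(j - 1)*(j + 2)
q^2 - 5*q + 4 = (q - 4)*(q - 1)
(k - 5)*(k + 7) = k^2 + 2*k - 35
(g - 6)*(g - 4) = g^2 - 10*g + 24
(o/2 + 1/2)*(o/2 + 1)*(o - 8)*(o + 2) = o^4/4 - 3*o^3/4 - 8*o^2 - 15*o - 8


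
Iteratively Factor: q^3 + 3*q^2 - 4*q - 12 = (q + 3)*(q^2 - 4) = (q - 2)*(q + 3)*(q + 2)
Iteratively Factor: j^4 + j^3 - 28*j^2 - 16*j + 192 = (j - 3)*(j^3 + 4*j^2 - 16*j - 64) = (j - 3)*(j + 4)*(j^2 - 16) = (j - 4)*(j - 3)*(j + 4)*(j + 4)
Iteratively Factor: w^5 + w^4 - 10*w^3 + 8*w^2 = (w)*(w^4 + w^3 - 10*w^2 + 8*w) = w^2*(w^3 + w^2 - 10*w + 8) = w^2*(w - 1)*(w^2 + 2*w - 8) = w^2*(w - 2)*(w - 1)*(w + 4)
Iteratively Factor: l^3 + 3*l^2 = (l)*(l^2 + 3*l) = l*(l + 3)*(l)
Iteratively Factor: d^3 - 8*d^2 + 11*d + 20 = (d - 5)*(d^2 - 3*d - 4) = (d - 5)*(d - 4)*(d + 1)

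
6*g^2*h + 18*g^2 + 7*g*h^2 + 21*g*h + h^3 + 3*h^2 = (g + h)*(6*g + h)*(h + 3)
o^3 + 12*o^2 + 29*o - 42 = (o - 1)*(o + 6)*(o + 7)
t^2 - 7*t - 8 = (t - 8)*(t + 1)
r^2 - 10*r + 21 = (r - 7)*(r - 3)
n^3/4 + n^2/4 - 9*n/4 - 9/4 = (n/4 + 1/4)*(n - 3)*(n + 3)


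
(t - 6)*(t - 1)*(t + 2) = t^3 - 5*t^2 - 8*t + 12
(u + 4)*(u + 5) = u^2 + 9*u + 20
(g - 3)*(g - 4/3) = g^2 - 13*g/3 + 4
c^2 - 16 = (c - 4)*(c + 4)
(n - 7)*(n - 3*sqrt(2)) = n^2 - 7*n - 3*sqrt(2)*n + 21*sqrt(2)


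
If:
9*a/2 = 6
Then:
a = 4/3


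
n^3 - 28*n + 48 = (n - 4)*(n - 2)*(n + 6)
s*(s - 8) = s^2 - 8*s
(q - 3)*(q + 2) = q^2 - q - 6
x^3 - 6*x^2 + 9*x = x*(x - 3)^2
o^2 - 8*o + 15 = (o - 5)*(o - 3)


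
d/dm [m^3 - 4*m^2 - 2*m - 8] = 3*m^2 - 8*m - 2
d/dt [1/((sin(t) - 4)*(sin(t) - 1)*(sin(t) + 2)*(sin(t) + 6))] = (-4*sin(t)^3 - 9*sin(t)^2 + 48*sin(t) + 28)*cos(t)/((sin(t) - 4)^2*(sin(t) - 1)^2*(sin(t) + 2)^2*(sin(t) + 6)^2)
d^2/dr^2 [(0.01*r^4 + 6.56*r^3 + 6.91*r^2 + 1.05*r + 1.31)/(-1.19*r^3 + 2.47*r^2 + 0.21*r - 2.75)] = (5.55111512312578e-17*r^8 - 58.2611340000001*r^6 - 18.592266*r^5 + 243.911748*r^4 + 282.41734*r^3 - 264.54951*r^2 - 318.807882*r - 123.638392)/(1.685159*r^9 - 10.493301*r^8 + 20.88807*r^7 + 0.317119999999997*r^6 - 52.18458*r^5 + 45.882294*r^4 + 35.547414*r^3 - 55.6743*r^2 - 4.764375*r + 20.796875)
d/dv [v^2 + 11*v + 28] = 2*v + 11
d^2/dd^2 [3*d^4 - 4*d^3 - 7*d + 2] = 12*d*(3*d - 2)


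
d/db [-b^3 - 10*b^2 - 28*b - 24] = -3*b^2 - 20*b - 28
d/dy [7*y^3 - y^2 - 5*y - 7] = 21*y^2 - 2*y - 5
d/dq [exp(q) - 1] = exp(q)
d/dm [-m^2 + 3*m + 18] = 3 - 2*m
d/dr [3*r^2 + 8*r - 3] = 6*r + 8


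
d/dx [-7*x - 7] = -7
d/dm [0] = 0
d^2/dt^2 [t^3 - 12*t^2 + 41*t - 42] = 6*t - 24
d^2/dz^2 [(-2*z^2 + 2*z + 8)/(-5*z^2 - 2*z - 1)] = 28*(-5*z^3 - 45*z^2 - 15*z + 1)/(125*z^6 + 150*z^5 + 135*z^4 + 68*z^3 + 27*z^2 + 6*z + 1)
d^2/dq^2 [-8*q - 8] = 0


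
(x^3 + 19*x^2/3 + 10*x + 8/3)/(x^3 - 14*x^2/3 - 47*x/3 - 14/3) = (x + 4)/(x - 7)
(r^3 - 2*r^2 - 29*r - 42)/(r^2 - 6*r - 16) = (r^2 - 4*r - 21)/(r - 8)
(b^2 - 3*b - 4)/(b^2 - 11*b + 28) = (b + 1)/(b - 7)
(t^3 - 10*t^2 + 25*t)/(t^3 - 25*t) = (t - 5)/(t + 5)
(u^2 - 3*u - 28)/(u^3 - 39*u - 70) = (u + 4)/(u^2 + 7*u + 10)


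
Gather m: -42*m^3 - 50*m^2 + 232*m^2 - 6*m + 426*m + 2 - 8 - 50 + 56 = -42*m^3 + 182*m^2 + 420*m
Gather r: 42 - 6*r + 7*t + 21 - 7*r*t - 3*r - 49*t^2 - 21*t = r*(-7*t - 9) - 49*t^2 - 14*t + 63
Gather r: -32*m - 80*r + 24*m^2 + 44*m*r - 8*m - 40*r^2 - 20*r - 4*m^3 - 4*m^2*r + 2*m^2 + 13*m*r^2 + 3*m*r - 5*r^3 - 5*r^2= -4*m^3 + 26*m^2 - 40*m - 5*r^3 + r^2*(13*m - 45) + r*(-4*m^2 + 47*m - 100)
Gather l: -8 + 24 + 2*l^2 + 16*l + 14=2*l^2 + 16*l + 30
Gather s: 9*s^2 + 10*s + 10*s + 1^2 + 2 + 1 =9*s^2 + 20*s + 4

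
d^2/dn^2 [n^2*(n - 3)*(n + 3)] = 12*n^2 - 18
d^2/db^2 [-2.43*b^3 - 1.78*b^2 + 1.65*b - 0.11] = -14.58*b - 3.56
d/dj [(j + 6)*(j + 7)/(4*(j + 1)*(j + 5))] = (-7*j^2 - 74*j - 187)/(4*(j^4 + 12*j^3 + 46*j^2 + 60*j + 25))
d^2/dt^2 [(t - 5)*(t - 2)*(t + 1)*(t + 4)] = 12*t^2 - 12*t - 42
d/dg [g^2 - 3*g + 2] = 2*g - 3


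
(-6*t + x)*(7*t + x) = -42*t^2 + t*x + x^2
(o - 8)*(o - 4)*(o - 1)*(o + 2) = o^4 - 11*o^3 + 18*o^2 + 56*o - 64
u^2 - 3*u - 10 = (u - 5)*(u + 2)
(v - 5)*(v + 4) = v^2 - v - 20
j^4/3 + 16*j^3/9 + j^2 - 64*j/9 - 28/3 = (j/3 + 1)*(j - 2)*(j + 2)*(j + 7/3)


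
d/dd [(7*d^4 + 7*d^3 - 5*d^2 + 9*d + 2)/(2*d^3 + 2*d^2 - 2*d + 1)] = (14*d^6 + 28*d^5 - 18*d^4 - 36*d^3 + d^2 - 18*d + 13)/(4*d^6 + 8*d^5 - 4*d^4 - 4*d^3 + 8*d^2 - 4*d + 1)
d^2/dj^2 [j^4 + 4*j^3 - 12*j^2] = 12*j^2 + 24*j - 24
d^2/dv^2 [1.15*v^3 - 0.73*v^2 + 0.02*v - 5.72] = 6.9*v - 1.46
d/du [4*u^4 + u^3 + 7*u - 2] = 16*u^3 + 3*u^2 + 7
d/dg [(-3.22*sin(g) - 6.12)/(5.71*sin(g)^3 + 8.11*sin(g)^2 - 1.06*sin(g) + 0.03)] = (36.7724*sin(g)^3 + 130.9498*sin(g)^2 + 99.2664*sin(g) - 6.5838)*cos(g)/(32.6041*sin(g)^6 + 92.6162*sin(g)^5 + 53.6669*sin(g)^4 - 16.8506*sin(g)^3 + 1.6102*sin(g)^2 - 0.0636*sin(g) + 0.0009)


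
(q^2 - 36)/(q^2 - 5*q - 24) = (36 - q^2)/(-q^2 + 5*q + 24)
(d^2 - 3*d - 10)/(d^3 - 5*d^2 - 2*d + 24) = (d - 5)/(d^2 - 7*d + 12)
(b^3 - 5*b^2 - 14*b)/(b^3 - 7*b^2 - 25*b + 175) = b*(b + 2)/(b^2 - 25)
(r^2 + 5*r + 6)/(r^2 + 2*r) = (r + 3)/r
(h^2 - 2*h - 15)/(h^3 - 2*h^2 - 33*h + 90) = (h + 3)/(h^2 + 3*h - 18)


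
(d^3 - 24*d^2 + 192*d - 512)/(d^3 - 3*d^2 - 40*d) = (d^2 - 16*d + 64)/(d*(d + 5))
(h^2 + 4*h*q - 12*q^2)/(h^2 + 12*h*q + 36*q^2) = (h - 2*q)/(h + 6*q)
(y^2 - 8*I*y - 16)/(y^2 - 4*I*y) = (y - 4*I)/y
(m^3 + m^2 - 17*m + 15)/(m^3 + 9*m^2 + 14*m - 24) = (m^2 + 2*m - 15)/(m^2 + 10*m + 24)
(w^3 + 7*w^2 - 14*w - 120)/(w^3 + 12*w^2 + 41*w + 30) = (w - 4)/(w + 1)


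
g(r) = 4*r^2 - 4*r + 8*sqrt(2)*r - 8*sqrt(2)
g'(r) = 8*r - 4 + 8*sqrt(2)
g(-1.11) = -14.50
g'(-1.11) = -1.57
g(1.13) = 2.06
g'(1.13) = 16.35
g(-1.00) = -14.63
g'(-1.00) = -0.69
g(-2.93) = 1.60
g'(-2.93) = -16.13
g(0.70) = -4.23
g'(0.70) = 12.91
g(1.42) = 7.14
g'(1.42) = 18.67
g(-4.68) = 42.07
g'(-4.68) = -30.13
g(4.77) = 114.58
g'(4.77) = 45.47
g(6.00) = 176.57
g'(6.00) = 55.31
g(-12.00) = 476.92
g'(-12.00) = -88.69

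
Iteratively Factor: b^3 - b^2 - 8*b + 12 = (b - 2)*(b^2 + b - 6) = (b - 2)^2*(b + 3)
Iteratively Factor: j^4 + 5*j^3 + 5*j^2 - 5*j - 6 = (j - 1)*(j^3 + 6*j^2 + 11*j + 6) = (j - 1)*(j + 1)*(j^2 + 5*j + 6) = (j - 1)*(j + 1)*(j + 3)*(j + 2)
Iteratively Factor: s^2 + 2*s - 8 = (s - 2)*(s + 4)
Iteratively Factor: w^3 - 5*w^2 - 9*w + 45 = (w - 5)*(w^2 - 9) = (w - 5)*(w + 3)*(w - 3)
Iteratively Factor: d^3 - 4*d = (d)*(d^2 - 4) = d*(d + 2)*(d - 2)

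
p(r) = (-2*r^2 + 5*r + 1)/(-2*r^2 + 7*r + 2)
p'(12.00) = -0.02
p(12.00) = 1.12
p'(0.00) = 0.75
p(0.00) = 0.50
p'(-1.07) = 0.04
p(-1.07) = 0.85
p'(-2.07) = -0.01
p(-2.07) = 0.85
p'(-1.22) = 0.02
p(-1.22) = 0.85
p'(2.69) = -0.91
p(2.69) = -0.00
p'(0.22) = 0.16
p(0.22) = 0.58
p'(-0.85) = 0.12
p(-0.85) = 0.87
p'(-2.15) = -0.01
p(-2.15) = 0.85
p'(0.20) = 0.19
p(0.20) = 0.58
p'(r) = (5 - 4*r)/(-2*r^2 + 7*r + 2) + (4*r - 7)*(-2*r^2 + 5*r + 1)/(-2*r^2 + 7*r + 2)^2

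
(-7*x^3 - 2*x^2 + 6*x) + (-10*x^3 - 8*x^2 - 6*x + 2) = -17*x^3 - 10*x^2 + 2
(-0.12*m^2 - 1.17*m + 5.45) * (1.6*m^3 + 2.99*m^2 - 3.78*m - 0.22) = -0.192*m^5 - 2.2308*m^4 + 5.6753*m^3 + 20.7445*m^2 - 20.3436*m - 1.199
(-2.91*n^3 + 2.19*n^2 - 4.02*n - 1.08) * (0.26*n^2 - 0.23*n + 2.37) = -0.7566*n^5 + 1.2387*n^4 - 8.4456*n^3 + 5.8341*n^2 - 9.279*n - 2.5596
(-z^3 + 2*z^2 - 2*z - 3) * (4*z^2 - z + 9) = -4*z^5 + 9*z^4 - 19*z^3 + 8*z^2 - 15*z - 27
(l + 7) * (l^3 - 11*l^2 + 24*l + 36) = l^4 - 4*l^3 - 53*l^2 + 204*l + 252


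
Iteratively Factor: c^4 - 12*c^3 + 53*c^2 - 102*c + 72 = (c - 3)*(c^3 - 9*c^2 + 26*c - 24) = (c - 3)^2*(c^2 - 6*c + 8) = (c - 3)^2*(c - 2)*(c - 4)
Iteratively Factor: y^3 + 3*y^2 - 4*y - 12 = (y + 3)*(y^2 - 4) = (y - 2)*(y + 3)*(y + 2)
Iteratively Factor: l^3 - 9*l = (l + 3)*(l^2 - 3*l) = (l - 3)*(l + 3)*(l)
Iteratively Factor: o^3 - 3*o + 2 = (o + 2)*(o^2 - 2*o + 1) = (o - 1)*(o + 2)*(o - 1)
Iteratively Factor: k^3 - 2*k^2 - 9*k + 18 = (k - 3)*(k^2 + k - 6) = (k - 3)*(k - 2)*(k + 3)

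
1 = 1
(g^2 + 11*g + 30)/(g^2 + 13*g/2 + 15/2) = 2*(g + 6)/(2*g + 3)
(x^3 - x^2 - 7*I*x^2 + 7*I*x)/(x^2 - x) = x - 7*I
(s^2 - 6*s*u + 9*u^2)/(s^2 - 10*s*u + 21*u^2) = (s - 3*u)/(s - 7*u)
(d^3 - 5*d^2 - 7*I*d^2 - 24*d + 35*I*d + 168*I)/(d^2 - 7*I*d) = d - 5 - 24/d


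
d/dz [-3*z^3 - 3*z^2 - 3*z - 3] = -9*z^2 - 6*z - 3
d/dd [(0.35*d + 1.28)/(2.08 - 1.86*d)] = (5.782368*d - 6.466304)/(1.86*d - 2.08)^3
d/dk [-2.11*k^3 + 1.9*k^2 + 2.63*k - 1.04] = -6.33*k^2 + 3.8*k + 2.63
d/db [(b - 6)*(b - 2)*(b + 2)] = 3*b^2 - 12*b - 4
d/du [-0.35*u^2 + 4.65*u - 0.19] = 4.65 - 0.7*u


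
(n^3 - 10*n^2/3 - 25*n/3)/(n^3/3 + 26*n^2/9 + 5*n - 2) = 3*n*(3*n^2 - 10*n - 25)/(3*n^3 + 26*n^2 + 45*n - 18)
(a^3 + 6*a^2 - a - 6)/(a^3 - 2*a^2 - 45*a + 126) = (a^3 + 6*a^2 - a - 6)/(a^3 - 2*a^2 - 45*a + 126)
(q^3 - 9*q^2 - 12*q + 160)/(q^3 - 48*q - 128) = (q - 5)/(q + 4)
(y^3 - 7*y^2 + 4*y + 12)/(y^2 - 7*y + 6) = (y^2 - y - 2)/(y - 1)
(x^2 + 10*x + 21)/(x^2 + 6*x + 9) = (x + 7)/(x + 3)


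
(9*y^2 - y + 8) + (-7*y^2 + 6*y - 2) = 2*y^2 + 5*y + 6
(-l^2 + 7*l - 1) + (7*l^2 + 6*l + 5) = 6*l^2 + 13*l + 4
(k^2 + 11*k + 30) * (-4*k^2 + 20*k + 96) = -4*k^4 - 24*k^3 + 196*k^2 + 1656*k + 2880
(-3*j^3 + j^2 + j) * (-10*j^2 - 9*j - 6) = 30*j^5 + 17*j^4 - j^3 - 15*j^2 - 6*j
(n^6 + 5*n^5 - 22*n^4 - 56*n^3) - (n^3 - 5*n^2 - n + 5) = n^6 + 5*n^5 - 22*n^4 - 57*n^3 + 5*n^2 + n - 5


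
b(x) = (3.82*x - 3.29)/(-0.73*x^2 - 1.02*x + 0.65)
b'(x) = (1.46*x + 1.02)*(3.82*x - 3.29)/(-0.73*x^2 - 1.02*x + 0.65)^2 + 3.82/(-0.73*x^2 - 1.02*x + 0.65) = (2.7886*x^2 - 4.8034*x - 0.8728)/(0.5329*x^4 + 1.4892*x^3 + 0.0914*x^2 - 1.326*x + 0.4225)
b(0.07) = -5.26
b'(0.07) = -3.62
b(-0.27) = -4.95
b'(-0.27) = 0.82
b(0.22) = -6.28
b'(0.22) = -11.78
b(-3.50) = 3.53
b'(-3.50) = 2.25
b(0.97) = -0.40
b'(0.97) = -2.76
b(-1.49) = -16.36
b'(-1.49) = 41.37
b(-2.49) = 9.58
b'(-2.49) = 15.89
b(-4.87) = 1.87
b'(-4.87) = 0.65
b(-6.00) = 1.34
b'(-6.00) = 0.34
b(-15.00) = 0.41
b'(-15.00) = 0.03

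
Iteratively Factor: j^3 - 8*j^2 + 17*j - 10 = (j - 2)*(j^2 - 6*j + 5) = (j - 5)*(j - 2)*(j - 1)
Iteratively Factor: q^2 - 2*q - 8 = (q + 2)*(q - 4)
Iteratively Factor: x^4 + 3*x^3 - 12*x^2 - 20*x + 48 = (x - 2)*(x^3 + 5*x^2 - 2*x - 24) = (x - 2)^2*(x^2 + 7*x + 12) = (x - 2)^2*(x + 3)*(x + 4)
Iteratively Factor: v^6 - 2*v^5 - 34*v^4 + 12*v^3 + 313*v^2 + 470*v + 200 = (v + 2)*(v^5 - 4*v^4 - 26*v^3 + 64*v^2 + 185*v + 100) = (v - 5)*(v + 2)*(v^4 + v^3 - 21*v^2 - 41*v - 20) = (v - 5)*(v + 1)*(v + 2)*(v^3 - 21*v - 20) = (v - 5)^2*(v + 1)*(v + 2)*(v^2 + 5*v + 4) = (v - 5)^2*(v + 1)*(v + 2)*(v + 4)*(v + 1)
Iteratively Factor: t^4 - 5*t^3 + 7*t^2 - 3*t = (t - 1)*(t^3 - 4*t^2 + 3*t) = t*(t - 1)*(t^2 - 4*t + 3) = t*(t - 1)^2*(t - 3)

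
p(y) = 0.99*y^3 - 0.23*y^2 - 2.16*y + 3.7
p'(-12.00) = 431.04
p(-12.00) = -1714.22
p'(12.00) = 420.00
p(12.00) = 1655.38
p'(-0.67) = -0.52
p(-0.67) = 4.75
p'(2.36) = 13.30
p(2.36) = 10.33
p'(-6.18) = 114.11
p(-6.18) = -225.40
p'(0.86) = -0.36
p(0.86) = 2.30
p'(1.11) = 0.99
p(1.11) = 2.37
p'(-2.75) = 21.57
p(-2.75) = -12.69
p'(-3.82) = 42.94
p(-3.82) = -46.59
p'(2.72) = 18.56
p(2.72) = 16.05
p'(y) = 2.97*y^2 - 0.46*y - 2.16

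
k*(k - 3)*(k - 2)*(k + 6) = k^4 + k^3 - 24*k^2 + 36*k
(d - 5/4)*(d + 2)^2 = d^3 + 11*d^2/4 - d - 5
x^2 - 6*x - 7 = (x - 7)*(x + 1)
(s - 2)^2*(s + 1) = s^3 - 3*s^2 + 4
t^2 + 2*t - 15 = (t - 3)*(t + 5)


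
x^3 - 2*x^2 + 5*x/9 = x*(x - 5/3)*(x - 1/3)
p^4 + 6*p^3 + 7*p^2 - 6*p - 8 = (p - 1)*(p + 1)*(p + 2)*(p + 4)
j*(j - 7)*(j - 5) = j^3 - 12*j^2 + 35*j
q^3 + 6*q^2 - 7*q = q*(q - 1)*(q + 7)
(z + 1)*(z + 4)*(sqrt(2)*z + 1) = sqrt(2)*z^3 + z^2 + 5*sqrt(2)*z^2 + 5*z + 4*sqrt(2)*z + 4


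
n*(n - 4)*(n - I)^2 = n^4 - 4*n^3 - 2*I*n^3 - n^2 + 8*I*n^2 + 4*n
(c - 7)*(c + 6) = c^2 - c - 42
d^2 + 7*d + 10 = (d + 2)*(d + 5)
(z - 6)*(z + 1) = z^2 - 5*z - 6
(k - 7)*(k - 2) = k^2 - 9*k + 14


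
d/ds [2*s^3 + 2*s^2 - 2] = 2*s*(3*s + 2)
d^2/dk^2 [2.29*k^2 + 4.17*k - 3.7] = 4.58000000000000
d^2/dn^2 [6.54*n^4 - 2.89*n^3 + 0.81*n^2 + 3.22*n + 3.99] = 78.48*n^2 - 17.34*n + 1.62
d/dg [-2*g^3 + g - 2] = 1 - 6*g^2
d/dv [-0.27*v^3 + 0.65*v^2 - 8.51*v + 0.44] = -0.81*v^2 + 1.3*v - 8.51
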